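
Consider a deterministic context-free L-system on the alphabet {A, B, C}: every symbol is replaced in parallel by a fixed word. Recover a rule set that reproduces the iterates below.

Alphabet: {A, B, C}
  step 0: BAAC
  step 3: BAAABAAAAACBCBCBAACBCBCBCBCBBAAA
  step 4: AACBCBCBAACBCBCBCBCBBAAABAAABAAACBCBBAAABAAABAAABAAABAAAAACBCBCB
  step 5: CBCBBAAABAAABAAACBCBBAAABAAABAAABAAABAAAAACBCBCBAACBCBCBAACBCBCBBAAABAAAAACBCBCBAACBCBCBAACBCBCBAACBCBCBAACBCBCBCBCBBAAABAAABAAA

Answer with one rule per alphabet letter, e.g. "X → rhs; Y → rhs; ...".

  step 4 ⇒ step 5: AACBCBCBAACBCBCBCBCBBAAABAAABAAACBCBBAAABAAABAAABAAABAAAAACBCBCB ⇒ CB·CB·BA·AA·BA·AA·BA·AA·CB·CB·BA·AA·BA·AA·BA·AA·BA·AA·BA·AA·AA·CB·CB·CB·AA·CB·CB·CB·AA·CB·CB·CB·BA·AA·BA·AA·AA·CB·CB·CB·AA·CB·CB·CB·AA·CB·CB·CB·AA·CB·CB·CB·AA·CB·CB·CB·CB·CB·BA·AA·BA·AA·BA·AA
    A ↦ CB
    B ↦ AA
    C ↦ BA

A->CB, B->AA, C->BA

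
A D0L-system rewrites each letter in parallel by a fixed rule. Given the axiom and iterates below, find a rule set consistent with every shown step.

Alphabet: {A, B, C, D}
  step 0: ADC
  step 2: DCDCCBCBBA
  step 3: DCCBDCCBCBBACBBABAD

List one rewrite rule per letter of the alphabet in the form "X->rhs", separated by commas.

  step 2 ⇒ step 3: DCDCCBCBBA ⇒ DC·CB·DC·CB·CB·BA·CB·BA·BA·D
    A ↦ D
    B ↦ BA
    C ↦ CB
    D ↦ DC

A->D, B->BA, C->CB, D->DC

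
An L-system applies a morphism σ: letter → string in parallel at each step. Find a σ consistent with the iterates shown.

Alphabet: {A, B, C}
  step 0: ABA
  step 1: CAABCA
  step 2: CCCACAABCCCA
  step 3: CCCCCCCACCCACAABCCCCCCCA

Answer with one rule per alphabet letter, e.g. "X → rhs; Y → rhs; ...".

  step 2 ⇒ step 3: CCCACAABCCCA ⇒ CC·CC·CC·CA·CC·CA·CA·AB·CC·CC·CC·CA
    A ↦ CA
    B ↦ AB
    C ↦ CC

A->CA, B->AB, C->CC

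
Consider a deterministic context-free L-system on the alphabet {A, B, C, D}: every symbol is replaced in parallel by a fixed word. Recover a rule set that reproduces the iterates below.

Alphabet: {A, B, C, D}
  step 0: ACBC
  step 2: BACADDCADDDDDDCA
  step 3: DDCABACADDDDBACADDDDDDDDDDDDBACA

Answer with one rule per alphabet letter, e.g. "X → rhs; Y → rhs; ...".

  step 2 ⇒ step 3: BACADDCADDDDDDCA ⇒ DD·CA·BA·CA·DD·DD·BA·CA·DD·DD·DD·DD·DD·DD·BA·CA
    A ↦ CA
    B ↦ DD
    C ↦ BA
    D ↦ DD

A->CA, B->DD, C->BA, D->DD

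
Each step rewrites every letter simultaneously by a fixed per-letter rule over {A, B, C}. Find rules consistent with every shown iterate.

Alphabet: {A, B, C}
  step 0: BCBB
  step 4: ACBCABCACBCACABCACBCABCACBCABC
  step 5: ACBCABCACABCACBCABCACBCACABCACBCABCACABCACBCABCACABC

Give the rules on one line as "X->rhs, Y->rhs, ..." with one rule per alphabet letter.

  step 4 ⇒ step 5: ACBCABCACBCACABCACBCABCACBCABC ⇒ AC·BC·A·BC·AC·A·BC·AC·BC·A·BC·AC·BC·AC·A·BC·AC·BC·A·BC·AC·A·BC·AC·BC·A·BC·AC·A·BC
    A ↦ AC
    B ↦ A
    C ↦ BC

A->AC, B->A, C->BC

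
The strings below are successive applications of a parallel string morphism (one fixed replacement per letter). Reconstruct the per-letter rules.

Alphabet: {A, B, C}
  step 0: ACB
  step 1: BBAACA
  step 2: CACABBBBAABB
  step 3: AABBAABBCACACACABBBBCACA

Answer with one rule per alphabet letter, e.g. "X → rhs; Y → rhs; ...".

  step 2 ⇒ step 3: CACABBBBAABB ⇒ AA·BB·AA·BB·CA·CA·CA·CA·BB·BB·CA·CA
    A ↦ BB
    B ↦ CA
    C ↦ AA

A->BB, B->CA, C->AA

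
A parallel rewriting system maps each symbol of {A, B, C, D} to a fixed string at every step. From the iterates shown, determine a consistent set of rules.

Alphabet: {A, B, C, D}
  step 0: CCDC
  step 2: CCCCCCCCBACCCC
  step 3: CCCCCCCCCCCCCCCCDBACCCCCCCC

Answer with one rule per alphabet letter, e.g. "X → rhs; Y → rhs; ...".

  step 2 ⇒ step 3: CCCCCCCCBACCCC ⇒ CC·CC·CC·CC·CC·CC·CC·CC·D·BA·CC·CC·CC·CC
    A ↦ BA
    B ↦ D
    C ↦ CC
    D ↦ A  (constrained at step 0)

A->BA, B->D, C->CC, D->A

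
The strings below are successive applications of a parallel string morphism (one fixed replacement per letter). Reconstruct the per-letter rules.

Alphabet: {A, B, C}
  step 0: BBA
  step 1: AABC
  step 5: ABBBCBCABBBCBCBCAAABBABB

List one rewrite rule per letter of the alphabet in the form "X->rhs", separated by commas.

  step 0 ⇒ step 1: BBA ⇒ A·A·BC
    A ↦ BC
    B ↦ A
    C ↦ BB  (constrained at step 1)

A->BC, B->A, C->BB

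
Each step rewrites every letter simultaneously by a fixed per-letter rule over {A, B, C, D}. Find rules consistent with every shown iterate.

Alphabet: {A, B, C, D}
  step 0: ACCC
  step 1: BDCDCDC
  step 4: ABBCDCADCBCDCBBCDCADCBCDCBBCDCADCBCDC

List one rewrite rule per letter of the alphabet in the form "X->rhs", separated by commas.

A->B, B->A, C->DC, D->BC

  step 0 ⇒ step 1: ACCC ⇒ B·DC·DC·DC
    A ↦ B
    C ↦ DC
    B ↦ A  (constrained at step 1)
    D ↦ BC  (constrained at step 1)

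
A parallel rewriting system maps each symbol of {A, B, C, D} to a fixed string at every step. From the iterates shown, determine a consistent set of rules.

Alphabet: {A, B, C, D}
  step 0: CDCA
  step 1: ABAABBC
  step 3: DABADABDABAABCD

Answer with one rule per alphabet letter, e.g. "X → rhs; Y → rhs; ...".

  step 0 ⇒ step 1: CDCA ⇒ AB·A·AB·BC
    A ↦ BC
    C ↦ AB
    D ↦ A
    B ↦ D  (constrained at step 1)

A->BC, B->D, C->AB, D->A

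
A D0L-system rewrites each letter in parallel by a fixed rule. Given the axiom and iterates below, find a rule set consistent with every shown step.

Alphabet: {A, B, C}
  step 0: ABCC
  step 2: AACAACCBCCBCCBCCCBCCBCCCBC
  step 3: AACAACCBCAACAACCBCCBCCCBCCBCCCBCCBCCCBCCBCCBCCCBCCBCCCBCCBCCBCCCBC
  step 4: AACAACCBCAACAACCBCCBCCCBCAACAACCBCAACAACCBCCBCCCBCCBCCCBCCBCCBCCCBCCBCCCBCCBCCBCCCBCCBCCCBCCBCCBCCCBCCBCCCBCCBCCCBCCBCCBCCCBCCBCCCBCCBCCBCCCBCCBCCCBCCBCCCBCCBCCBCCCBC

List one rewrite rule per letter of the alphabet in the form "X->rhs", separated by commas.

  step 3 ⇒ step 4: AACAACCBCAACAACCBCCBCCCBCCBCCCBCCBCCCBCCBCCBCCCBCCBCCCBCCBCCBCCCBC ⇒ AAC·AAC·CBC·AAC·AAC·CBC·CBC·C·CBC·AAC·AAC·CBC·AAC·AAC·CBC·CBC·C·CBC·CBC·C·CBC·CBC·CBC·C·CBC·CBC·C·CBC·CBC·CBC·C·CBC·CBC·C·CBC·CBC·CBC·C·CBC·CBC·C·CBC·CBC·C·CBC·CBC·CBC·C·CBC·CBC·C·CBC·CBC·CBC·C·CBC·CBC·C·CBC·CBC·C·CBC·CBC·CBC·C·CBC
    A ↦ AAC
    B ↦ C
    C ↦ CBC

A->AAC, B->C, C->CBC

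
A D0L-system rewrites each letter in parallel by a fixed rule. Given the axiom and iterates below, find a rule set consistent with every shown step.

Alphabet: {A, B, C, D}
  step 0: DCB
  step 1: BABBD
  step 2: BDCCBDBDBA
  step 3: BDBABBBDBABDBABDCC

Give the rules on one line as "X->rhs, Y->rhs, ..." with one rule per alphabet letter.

  step 2 ⇒ step 3: BDCCBDBDBA ⇒ BD·BA·B·B·BD·BA·BD·BA·BD·CC
    A ↦ CC
    B ↦ BD
    C ↦ B
    D ↦ BA

A->CC, B->BD, C->B, D->BA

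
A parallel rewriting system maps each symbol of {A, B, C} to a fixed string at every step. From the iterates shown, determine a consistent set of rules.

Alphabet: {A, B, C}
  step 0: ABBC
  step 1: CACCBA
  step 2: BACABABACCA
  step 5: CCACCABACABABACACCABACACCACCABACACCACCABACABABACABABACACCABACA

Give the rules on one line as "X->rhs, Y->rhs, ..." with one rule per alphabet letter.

  step 1 ⇒ step 2: CACCBA ⇒ BA·CA·BA·BA·C·CA
    A ↦ CA
    B ↦ C
    C ↦ BA

A->CA, B->C, C->BA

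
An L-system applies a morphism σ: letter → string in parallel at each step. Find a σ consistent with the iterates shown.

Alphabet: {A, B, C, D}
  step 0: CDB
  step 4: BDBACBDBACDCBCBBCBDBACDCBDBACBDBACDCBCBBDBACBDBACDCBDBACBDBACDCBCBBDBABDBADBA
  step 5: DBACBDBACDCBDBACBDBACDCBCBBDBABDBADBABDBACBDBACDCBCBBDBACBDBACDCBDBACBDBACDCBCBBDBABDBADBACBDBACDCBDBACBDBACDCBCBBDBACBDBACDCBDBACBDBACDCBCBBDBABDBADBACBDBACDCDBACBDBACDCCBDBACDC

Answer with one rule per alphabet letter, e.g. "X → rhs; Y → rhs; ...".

A->CDC, B->DBA, C->B, D->CB

  step 4 ⇒ step 5: BDBACBDBACDCBCBBCBDBACDCBDBACBDBACDCBCBBDBACBDBACDCBDBACBDBACDCBCBBDBABDBADBA ⇒ DBA·CB·DBA·CDC·B·DBA·CB·DBA·CDC·B·CB·B·DBA·B·DBA·DBA·B·DBA·CB·DBA·CDC·B·CB·B·DBA·CB·DBA·CDC·B·DBA·CB·DBA·CDC·B·CB·B·DBA·B·DBA·DBA·CB·DBA·CDC·B·DBA·CB·DBA·CDC·B·CB·B·DBA·CB·DBA·CDC·B·DBA·CB·DBA·CDC·B·CB·B·DBA·B·DBA·DBA·CB·DBA·CDC·DBA·CB·DBA·CDC·CB·DBA·CDC
    A ↦ CDC
    B ↦ DBA
    C ↦ B
    D ↦ CB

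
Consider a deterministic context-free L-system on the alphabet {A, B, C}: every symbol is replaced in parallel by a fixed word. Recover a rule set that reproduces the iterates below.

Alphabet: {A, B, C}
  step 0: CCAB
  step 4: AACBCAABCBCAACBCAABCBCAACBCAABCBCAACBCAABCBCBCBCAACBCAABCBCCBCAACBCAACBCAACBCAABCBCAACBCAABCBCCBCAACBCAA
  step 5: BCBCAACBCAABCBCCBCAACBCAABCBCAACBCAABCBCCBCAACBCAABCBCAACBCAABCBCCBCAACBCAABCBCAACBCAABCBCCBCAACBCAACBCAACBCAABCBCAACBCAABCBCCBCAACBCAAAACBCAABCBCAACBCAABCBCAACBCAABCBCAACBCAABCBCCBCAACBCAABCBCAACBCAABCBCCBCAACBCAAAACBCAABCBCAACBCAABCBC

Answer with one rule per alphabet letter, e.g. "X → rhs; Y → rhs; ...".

  step 4 ⇒ step 5: AACBCAABCBCAACBCAABCBCAACBCAABCBCAACBCAABCBCBCBCAACBCAABCBCCBCAACBCAACBCAACBCAABCBCAACBCAABCBCCBCAACBCAA ⇒ BC·BC·AA·CBC·AA·BC·BC·CBC·AA·CBC·AA·BC·BC·AA·CBC·AA·BC·BC·CBC·AA·CBC·AA·BC·BC·AA·CBC·AA·BC·BC·CBC·AA·CBC·AA·BC·BC·AA·CBC·AA·BC·BC·CBC·AA·CBC·AA·CBC·AA·CBC·AA·BC·BC·AA·CBC·AA·BC·BC·CBC·AA·CBC·AA·AA·CBC·AA·BC·BC·AA·CBC·AA·BC·BC·AA·CBC·AA·BC·BC·AA·CBC·AA·BC·BC·CBC·AA·CBC·AA·BC·BC·AA·CBC·AA·BC·BC·CBC·AA·CBC·AA·AA·CBC·AA·BC·BC·AA·CBC·AA·BC·BC
    A ↦ BC
    B ↦ CBC
    C ↦ AA

A->BC, B->CBC, C->AA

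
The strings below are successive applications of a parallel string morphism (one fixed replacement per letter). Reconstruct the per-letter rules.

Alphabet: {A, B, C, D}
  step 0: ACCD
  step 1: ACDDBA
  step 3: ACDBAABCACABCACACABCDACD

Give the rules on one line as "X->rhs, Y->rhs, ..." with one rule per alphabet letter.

  step 0 ⇒ step 1: ACCD ⇒ AC·D·D·BA
    A ↦ AC
    C ↦ D
    D ↦ BA
    B ↦ ABC  (constrained at step 1)

A->AC, B->ABC, C->D, D->BA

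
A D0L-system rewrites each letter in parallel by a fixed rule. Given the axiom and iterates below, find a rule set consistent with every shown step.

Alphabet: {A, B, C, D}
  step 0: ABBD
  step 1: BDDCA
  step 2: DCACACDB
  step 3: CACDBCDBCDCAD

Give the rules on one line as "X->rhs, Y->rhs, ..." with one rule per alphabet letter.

A->B, B->D, C->CD, D->CA

  step 2 ⇒ step 3: DCACACDB ⇒ CA·CD·B·CD·B·CD·CA·D
    A ↦ B
    B ↦ D
    C ↦ CD
    D ↦ CA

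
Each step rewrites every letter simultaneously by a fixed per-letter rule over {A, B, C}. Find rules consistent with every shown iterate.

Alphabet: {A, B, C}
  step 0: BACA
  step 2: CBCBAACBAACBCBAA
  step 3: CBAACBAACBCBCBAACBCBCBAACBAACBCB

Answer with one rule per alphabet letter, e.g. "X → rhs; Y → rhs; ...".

A->CB, B->A, C->CBA

  step 2 ⇒ step 3: CBCBAACBAACBCBAA ⇒ CBA·A·CBA·A·CB·CB·CBA·A·CB·CB·CBA·A·CBA·A·CB·CB
    A ↦ CB
    B ↦ A
    C ↦ CBA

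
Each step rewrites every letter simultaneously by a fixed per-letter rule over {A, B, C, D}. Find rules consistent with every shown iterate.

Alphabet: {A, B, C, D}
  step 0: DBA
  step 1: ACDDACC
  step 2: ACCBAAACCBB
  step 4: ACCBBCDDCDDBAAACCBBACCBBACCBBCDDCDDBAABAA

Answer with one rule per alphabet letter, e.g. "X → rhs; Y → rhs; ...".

A->ACC, B->CDD, C->B, D->A

  step 1 ⇒ step 2: ACDDACC ⇒ ACC·B·A·A·ACC·B·B
    A ↦ ACC
    C ↦ B
    D ↦ A
  step 0 ⇒ step 1: DBA ⇒ A·CDD·ACC
    B ↦ CDD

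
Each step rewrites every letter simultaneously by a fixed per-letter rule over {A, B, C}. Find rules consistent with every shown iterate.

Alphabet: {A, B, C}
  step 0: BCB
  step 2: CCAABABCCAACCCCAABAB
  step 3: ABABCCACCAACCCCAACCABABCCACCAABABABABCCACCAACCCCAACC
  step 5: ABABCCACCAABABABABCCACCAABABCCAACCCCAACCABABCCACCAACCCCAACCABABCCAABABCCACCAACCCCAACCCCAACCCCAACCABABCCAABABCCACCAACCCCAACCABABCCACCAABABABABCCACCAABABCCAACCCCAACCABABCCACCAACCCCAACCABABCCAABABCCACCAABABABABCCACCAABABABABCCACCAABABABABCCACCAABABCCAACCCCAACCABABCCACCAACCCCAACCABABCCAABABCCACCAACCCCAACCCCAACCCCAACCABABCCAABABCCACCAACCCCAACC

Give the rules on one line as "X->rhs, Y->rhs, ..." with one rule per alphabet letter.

  step 2 ⇒ step 3: CCAABABCCAACCCCAABAB ⇒ AB·AB·CCA·CCA·ACC·CCA·ACC·AB·AB·CCA·CCA·AB·AB·AB·AB·CCA·CCA·ACC·CCA·ACC
    A ↦ CCA
    B ↦ ACC
    C ↦ AB

A->CCA, B->ACC, C->AB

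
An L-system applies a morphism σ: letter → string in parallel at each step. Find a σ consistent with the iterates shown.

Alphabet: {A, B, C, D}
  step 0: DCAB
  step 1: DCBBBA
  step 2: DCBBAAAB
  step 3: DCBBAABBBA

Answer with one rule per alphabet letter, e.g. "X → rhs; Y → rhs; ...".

  step 2 ⇒ step 3: DCBBAAAB ⇒ DC·BB·A·A·B·B·B·A
    A ↦ B
    B ↦ A
    C ↦ BB
    D ↦ DC

A->B, B->A, C->BB, D->DC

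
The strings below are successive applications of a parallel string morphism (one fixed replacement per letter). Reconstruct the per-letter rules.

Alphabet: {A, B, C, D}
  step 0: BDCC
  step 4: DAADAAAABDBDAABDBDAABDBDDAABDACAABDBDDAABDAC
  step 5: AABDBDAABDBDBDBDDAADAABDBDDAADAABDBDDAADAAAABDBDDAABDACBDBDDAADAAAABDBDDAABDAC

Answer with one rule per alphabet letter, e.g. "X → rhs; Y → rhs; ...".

  step 4 ⇒ step 5: DAADAAAABDBDAABDBDAABDBDDAABDACAABDBDDAABDAC ⇒ AA·BD·BD·AA·BD·BD·BD·BD·D·AA·D·AA·BD·BD·D·AA·D·AA·BD·BD·D·AA·D·AA·AA·BD·BD·D·AA·BD·AC·BD·BD·D·AA·D·AA·AA·BD·BD·D·AA·BD·AC
    A ↦ BD
    B ↦ D
    C ↦ AC
    D ↦ AA

A->BD, B->D, C->AC, D->AA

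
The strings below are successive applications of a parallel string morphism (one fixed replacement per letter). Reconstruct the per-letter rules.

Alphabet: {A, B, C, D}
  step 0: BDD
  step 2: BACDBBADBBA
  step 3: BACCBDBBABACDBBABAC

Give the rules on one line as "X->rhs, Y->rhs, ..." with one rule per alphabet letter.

A->C, B->BA, C->CB, D->DB

  step 2 ⇒ step 3: BACDBBADBBA ⇒ BA·C·CB·DB·BA·BA·C·DB·BA·BA·C
    A ↦ C
    B ↦ BA
    C ↦ CB
    D ↦ DB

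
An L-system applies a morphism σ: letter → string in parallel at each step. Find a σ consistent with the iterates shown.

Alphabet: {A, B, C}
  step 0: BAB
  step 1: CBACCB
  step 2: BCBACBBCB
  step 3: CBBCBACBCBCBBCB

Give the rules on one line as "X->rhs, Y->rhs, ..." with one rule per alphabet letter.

A->AC, B->CB, C->B

  step 2 ⇒ step 3: BCBACBBCB ⇒ CB·B·CB·AC·B·CB·CB·B·CB
    A ↦ AC
    B ↦ CB
    C ↦ B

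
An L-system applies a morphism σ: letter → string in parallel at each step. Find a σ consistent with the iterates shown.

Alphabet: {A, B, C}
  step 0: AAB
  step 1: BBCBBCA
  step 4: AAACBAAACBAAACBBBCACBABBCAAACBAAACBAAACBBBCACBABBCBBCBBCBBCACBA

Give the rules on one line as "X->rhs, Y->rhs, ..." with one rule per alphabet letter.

A->BBC, B->A, C->ACB

  step 0 ⇒ step 1: AAB ⇒ BBC·BBC·A
    A ↦ BBC
    B ↦ A
    C ↦ ACB  (constrained at step 1)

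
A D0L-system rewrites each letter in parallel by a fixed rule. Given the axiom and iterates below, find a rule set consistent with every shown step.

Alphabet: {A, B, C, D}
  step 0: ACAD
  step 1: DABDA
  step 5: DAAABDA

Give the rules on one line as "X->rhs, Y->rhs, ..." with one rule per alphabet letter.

  step 0 ⇒ step 1: ACAD ⇒ D·AB·D·A
    A ↦ D
    C ↦ AB
    D ↦ A
    B ↦ C  (constrained at step 1)

A->D, B->C, C->AB, D->A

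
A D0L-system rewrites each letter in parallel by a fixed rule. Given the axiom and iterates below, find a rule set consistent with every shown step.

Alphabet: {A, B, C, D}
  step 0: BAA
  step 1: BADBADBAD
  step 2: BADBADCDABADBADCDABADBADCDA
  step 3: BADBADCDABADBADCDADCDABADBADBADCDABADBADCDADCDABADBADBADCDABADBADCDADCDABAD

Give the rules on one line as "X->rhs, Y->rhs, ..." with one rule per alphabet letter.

  step 2 ⇒ step 3: BADBADCDABADBADCDABADBADCDA ⇒ BAD·BAD·CDA·BAD·BAD·CDA·D·CDA·BAD·BAD·BAD·CDA·BAD·BAD·CDA·D·CDA·BAD·BAD·BAD·CDA·BAD·BAD·CDA·D·CDA·BAD
    A ↦ BAD
    B ↦ BAD
    C ↦ D
    D ↦ CDA

A->BAD, B->BAD, C->D, D->CDA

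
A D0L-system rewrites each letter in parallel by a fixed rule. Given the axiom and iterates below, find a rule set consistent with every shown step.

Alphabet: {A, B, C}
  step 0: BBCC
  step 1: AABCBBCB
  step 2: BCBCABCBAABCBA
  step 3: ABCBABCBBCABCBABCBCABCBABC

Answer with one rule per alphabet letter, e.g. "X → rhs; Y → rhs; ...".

A->BC, B->A, C->BCB

  step 2 ⇒ step 3: BCBCABCBAABCBA ⇒ A·BCB·A·BCB·BC·A·BCB·A·BC·BC·A·BCB·A·BC
    A ↦ BC
    B ↦ A
    C ↦ BCB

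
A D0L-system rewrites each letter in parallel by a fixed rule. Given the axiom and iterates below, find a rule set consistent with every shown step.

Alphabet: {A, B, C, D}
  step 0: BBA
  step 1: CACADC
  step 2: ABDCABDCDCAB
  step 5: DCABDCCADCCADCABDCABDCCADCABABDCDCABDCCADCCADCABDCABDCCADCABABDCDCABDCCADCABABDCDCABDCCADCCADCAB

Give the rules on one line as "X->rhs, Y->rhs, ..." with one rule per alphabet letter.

  step 1 ⇒ step 2: CACADC ⇒ AB·DC·AB·DC·DC·AB
    A ↦ DC
    C ↦ AB
    D ↦ DC
  step 0 ⇒ step 1: BBA ⇒ CA·CA·DC
    B ↦ CA

A->DC, B->CA, C->AB, D->DC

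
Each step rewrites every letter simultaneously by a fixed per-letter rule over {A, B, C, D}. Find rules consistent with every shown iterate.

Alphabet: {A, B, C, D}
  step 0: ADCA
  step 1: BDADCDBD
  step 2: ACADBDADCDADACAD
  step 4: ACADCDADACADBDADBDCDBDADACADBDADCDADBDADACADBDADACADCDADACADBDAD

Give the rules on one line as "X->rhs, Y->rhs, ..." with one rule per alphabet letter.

  step 1 ⇒ step 2: BDADCDBD ⇒ AC·AD·BD·AD·CD·AD·AC·AD
    A ↦ BD
    B ↦ AC
    C ↦ CD
    D ↦ AD

A->BD, B->AC, C->CD, D->AD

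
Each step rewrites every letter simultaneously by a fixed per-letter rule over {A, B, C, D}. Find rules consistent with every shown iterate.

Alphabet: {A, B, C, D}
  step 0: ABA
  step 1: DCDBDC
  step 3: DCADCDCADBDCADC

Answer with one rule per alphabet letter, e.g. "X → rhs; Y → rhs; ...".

  step 0 ⇒ step 1: ABA ⇒ DC·DB·DC
    A ↦ DC
    B ↦ DB
    C ↦ DC  (constrained at step 1)
    D ↦ A  (constrained at step 1)

A->DC, B->DB, C->DC, D->A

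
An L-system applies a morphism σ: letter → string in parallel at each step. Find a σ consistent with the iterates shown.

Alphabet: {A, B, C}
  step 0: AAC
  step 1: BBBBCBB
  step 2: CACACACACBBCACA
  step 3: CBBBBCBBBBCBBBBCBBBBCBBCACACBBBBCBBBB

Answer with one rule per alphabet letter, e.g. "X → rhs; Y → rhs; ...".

  step 2 ⇒ step 3: CACACACACBBCACA ⇒ CBB·BB·CBB·BB·CBB·BB·CBB·BB·CBB·CA·CA·CBB·BB·CBB·BB
    A ↦ BB
    B ↦ CA
    C ↦ CBB

A->BB, B->CA, C->CBB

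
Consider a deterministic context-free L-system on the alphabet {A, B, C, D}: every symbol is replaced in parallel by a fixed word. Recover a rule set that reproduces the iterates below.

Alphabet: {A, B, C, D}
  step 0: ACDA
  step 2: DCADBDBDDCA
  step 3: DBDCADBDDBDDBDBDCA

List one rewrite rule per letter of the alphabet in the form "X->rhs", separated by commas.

A->CA, B->D, C->D, D->DB

  step 2 ⇒ step 3: DCADBDBDDCA ⇒ DB·D·CA·DB·D·DB·D·DB·DB·D·CA
    A ↦ CA
    B ↦ D
    C ↦ D
    D ↦ DB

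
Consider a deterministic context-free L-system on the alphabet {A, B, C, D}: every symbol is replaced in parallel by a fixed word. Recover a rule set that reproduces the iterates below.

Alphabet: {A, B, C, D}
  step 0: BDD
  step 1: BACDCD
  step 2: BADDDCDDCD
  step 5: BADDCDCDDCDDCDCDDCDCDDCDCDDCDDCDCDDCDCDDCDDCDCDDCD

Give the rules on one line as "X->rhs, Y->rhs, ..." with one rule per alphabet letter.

A->DD, B->BA, C->D, D->CD

  step 1 ⇒ step 2: BACDCD ⇒ BA·DD·D·CD·D·CD
    A ↦ DD
    B ↦ BA
    C ↦ D
    D ↦ CD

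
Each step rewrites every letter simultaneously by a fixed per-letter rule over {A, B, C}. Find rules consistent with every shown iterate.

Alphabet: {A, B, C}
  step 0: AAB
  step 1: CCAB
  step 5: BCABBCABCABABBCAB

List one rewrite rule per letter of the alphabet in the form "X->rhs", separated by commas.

  step 0 ⇒ step 1: AAB ⇒ C·C·AB
    A ↦ C
    B ↦ AB
    C ↦ B  (constrained at step 1)

A->C, B->AB, C->B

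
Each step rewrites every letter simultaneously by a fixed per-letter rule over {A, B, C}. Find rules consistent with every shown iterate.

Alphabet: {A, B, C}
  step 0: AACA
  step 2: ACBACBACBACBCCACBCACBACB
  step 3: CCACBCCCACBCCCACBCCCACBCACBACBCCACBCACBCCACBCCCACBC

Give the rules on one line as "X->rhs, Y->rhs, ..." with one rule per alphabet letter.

  step 2 ⇒ step 3: ACBACBACBACBCCACBCACBACB ⇒ CC·ACB·C·CC·ACB·C·CC·ACB·C·CC·ACB·C·ACB·ACB·CC·ACB·C·ACB·CC·ACB·C·CC·ACB·C
    A ↦ CC
    B ↦ C
    C ↦ ACB

A->CC, B->C, C->ACB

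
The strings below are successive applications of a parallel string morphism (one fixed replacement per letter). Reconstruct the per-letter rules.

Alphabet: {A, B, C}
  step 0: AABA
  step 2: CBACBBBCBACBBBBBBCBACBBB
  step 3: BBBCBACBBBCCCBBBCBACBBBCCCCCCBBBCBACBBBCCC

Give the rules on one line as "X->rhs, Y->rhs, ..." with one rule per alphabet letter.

A->BAC, B->C, C->BBB

  step 2 ⇒ step 3: CBACBBBCBACBBBBBBCBACBBB ⇒ BBB·C·BAC·BBB·C·C·C·BBB·C·BAC·BBB·C·C·C·C·C·C·BBB·C·BAC·BBB·C·C·C
    A ↦ BAC
    B ↦ C
    C ↦ BBB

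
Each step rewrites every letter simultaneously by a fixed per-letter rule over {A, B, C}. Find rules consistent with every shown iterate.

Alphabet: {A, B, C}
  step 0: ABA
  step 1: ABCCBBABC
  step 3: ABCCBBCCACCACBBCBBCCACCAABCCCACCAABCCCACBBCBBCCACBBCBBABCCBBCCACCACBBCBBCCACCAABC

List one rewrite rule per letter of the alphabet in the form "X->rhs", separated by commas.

  step 0 ⇒ step 1: ABA ⇒ ABC·CBB·ABC
    A ↦ ABC
    B ↦ CBB
    C ↦ CCA  (constrained at step 1)

A->ABC, B->CBB, C->CCA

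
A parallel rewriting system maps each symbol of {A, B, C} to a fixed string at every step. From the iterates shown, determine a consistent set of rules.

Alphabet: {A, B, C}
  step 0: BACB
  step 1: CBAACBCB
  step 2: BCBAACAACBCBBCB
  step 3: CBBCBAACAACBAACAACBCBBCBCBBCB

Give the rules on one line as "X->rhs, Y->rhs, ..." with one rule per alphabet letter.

A->AAC, B->CB, C->B

  step 2 ⇒ step 3: BCBAACAACBCBBCB ⇒ CB·B·CB·AAC·AAC·B·AAC·AAC·B·CB·B·CB·CB·B·CB
    A ↦ AAC
    B ↦ CB
    C ↦ B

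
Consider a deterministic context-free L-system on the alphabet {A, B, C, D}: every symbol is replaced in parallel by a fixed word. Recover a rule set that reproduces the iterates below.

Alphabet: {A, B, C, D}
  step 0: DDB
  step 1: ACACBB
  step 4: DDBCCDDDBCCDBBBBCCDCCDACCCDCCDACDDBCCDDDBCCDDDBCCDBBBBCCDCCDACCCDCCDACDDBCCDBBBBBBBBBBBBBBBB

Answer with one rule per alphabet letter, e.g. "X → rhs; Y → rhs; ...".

A->DDB, B->BB, C->CCD, D->AC

  step 0 ⇒ step 1: DDB ⇒ AC·AC·BB
    B ↦ BB
    D ↦ AC
    A ↦ DDB  (constrained at step 1)
    C ↦ CCD  (constrained at step 1)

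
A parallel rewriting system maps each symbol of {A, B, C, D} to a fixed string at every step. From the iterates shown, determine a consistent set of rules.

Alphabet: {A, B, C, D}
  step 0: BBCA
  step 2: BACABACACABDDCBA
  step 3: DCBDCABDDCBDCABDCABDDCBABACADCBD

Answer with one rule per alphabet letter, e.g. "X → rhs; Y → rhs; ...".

A->BD, B->DC, C->CA, D->BA

  step 2 ⇒ step 3: BACABACACABDDCBA ⇒ DC·BD·CA·BD·DC·BD·CA·BD·CA·BD·DC·BA·BA·CA·DC·BD
    A ↦ BD
    B ↦ DC
    C ↦ CA
    D ↦ BA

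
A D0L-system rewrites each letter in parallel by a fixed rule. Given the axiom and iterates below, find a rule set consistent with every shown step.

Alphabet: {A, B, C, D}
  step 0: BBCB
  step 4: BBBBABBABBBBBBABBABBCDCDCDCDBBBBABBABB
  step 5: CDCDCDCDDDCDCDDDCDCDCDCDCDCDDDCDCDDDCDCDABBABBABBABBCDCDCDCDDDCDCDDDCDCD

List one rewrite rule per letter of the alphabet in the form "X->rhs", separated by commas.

  step 4 ⇒ step 5: BBBBABBABBBBBBABBABBCDCDCDCDBBBBABBABB ⇒ CD·CD·CD·CD·DD·CD·CD·DD·CD·CD·CD·CD·CD·CD·DD·CD·CD·DD·CD·CD·A·BB·A·BB·A·BB·A·BB·CD·CD·CD·CD·DD·CD·CD·DD·CD·CD
    A ↦ DD
    B ↦ CD
    C ↦ A
    D ↦ BB

A->DD, B->CD, C->A, D->BB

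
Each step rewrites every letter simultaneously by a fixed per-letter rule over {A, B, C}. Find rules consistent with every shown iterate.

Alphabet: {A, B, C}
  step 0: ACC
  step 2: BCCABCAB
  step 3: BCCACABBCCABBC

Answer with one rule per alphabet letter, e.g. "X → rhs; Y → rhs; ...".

  step 2 ⇒ step 3: BCCABCAB ⇒ BC·CA·CA·B·BC·CA·B·BC
    A ↦ B
    B ↦ BC
    C ↦ CA

A->B, B->BC, C->CA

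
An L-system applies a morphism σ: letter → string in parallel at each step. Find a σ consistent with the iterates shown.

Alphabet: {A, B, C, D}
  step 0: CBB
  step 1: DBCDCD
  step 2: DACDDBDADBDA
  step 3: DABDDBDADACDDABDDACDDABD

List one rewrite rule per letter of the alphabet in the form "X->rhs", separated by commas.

A->BD, B->CD, C->DB, D->DA

  step 2 ⇒ step 3: DACDDBDADBDA ⇒ DA·BD·DB·DA·DA·CD·DA·BD·DA·CD·DA·BD
    A ↦ BD
    B ↦ CD
    C ↦ DB
    D ↦ DA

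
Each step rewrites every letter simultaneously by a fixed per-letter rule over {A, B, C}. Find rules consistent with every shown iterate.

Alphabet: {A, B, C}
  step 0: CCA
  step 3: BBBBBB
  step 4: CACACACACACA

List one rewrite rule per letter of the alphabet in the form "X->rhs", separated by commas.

A->B, B->CA, C->B

  step 3 ⇒ step 4: BBBBBB ⇒ CA·CA·CA·CA·CA·CA
    B ↦ CA
    A ↦ B  (constrained at step 0)
    C ↦ B  (constrained at step 0)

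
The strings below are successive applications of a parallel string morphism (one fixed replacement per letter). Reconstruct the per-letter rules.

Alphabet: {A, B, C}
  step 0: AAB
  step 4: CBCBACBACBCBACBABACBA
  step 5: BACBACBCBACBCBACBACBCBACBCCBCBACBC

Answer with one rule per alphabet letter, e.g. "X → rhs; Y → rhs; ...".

  step 4 ⇒ step 5: CBCBACBACBCBACBABACBA ⇒ BA·C·BA·C·BC·BA·C·BC·BA·C·BA·C·BC·BA·C·BC·C·BC·BA·C·BC
    A ↦ BC
    B ↦ C
    C ↦ BA

A->BC, B->C, C->BA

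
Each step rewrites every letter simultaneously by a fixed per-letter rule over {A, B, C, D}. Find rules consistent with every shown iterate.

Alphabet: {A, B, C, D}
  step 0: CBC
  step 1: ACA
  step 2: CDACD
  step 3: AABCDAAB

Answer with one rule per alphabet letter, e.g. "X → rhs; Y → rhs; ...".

  step 2 ⇒ step 3: CDACD ⇒ A·AB·CD·A·AB
    A ↦ CD
    C ↦ A
    D ↦ AB
  step 0 ⇒ step 1: CBC ⇒ A·C·A
    B ↦ C

A->CD, B->C, C->A, D->AB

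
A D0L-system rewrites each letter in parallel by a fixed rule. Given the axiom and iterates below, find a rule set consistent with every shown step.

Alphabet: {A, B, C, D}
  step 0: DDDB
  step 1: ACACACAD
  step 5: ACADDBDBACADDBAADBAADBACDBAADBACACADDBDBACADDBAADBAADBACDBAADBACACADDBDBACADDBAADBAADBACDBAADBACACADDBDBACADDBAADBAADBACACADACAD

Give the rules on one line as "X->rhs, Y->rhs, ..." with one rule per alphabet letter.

A->DB, B->AD, C->AA, D->AC

  step 0 ⇒ step 1: DDDB ⇒ AC·AC·AC·AD
    B ↦ AD
    D ↦ AC
    A ↦ DB  (constrained at step 1)
    C ↦ AA  (constrained at step 1)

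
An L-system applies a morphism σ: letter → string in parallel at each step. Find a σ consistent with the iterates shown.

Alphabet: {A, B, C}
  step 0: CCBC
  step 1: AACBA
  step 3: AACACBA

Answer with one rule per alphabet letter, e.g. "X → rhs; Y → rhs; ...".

  step 0 ⇒ step 1: CCBC ⇒ A·A·CB·A
    B ↦ CB
    C ↦ A
    A ↦ C  (constrained at step 1)

A->C, B->CB, C->A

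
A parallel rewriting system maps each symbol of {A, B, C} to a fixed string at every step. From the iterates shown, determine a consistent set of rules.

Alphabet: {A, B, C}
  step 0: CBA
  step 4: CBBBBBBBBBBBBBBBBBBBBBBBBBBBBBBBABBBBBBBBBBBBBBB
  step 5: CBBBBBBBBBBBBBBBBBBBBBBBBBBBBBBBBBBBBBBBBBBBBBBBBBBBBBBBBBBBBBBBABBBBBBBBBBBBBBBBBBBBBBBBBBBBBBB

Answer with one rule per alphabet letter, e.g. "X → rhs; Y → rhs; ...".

  step 4 ⇒ step 5: CBBBBBBBBBBBBBBBBBBBBBBBBBBBBBBBABBBBBBBBBBBBBBB ⇒ CB·BB·BB·BB·BB·BB·BB·BB·BB·BB·BB·BB·BB·BB·BB·BB·BB·BB·BB·BB·BB·BB·BB·BB·BB·BB·BB·BB·BB·BB·BB·BB·AB·BB·BB·BB·BB·BB·BB·BB·BB·BB·BB·BB·BB·BB·BB·BB
    A ↦ AB
    B ↦ BB
    C ↦ CB

A->AB, B->BB, C->CB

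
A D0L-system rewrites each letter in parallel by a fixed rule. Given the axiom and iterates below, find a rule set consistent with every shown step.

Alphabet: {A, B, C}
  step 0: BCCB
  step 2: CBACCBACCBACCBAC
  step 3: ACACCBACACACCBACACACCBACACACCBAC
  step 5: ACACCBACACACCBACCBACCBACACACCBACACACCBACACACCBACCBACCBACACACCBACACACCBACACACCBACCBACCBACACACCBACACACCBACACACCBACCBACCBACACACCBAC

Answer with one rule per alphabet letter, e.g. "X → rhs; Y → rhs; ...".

A->CB, B->AC, C->AC

  step 2 ⇒ step 3: CBACCBACCBACCBAC ⇒ AC·AC·CB·AC·AC·AC·CB·AC·AC·AC·CB·AC·AC·AC·CB·AC
    A ↦ CB
    B ↦ AC
    C ↦ AC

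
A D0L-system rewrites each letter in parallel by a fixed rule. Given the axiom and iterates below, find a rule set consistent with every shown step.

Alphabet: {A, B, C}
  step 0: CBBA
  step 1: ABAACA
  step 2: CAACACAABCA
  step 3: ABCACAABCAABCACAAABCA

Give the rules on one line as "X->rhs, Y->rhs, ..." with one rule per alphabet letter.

A->CA, B->A, C->AB

  step 2 ⇒ step 3: CAACACAABCA ⇒ AB·CA·CA·AB·CA·AB·CA·CA·A·AB·CA
    A ↦ CA
    B ↦ A
    C ↦ AB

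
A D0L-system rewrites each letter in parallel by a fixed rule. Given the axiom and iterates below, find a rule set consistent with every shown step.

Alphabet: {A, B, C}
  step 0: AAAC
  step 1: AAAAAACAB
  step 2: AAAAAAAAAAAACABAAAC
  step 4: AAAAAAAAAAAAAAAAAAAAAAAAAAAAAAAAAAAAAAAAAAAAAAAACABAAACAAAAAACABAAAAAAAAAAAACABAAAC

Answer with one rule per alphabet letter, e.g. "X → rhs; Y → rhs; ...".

A->AA, B->AC, C->CAB

  step 1 ⇒ step 2: AAAAAACAB ⇒ AA·AA·AA·AA·AA·AA·CAB·AA·AC
    A ↦ AA
    B ↦ AC
    C ↦ CAB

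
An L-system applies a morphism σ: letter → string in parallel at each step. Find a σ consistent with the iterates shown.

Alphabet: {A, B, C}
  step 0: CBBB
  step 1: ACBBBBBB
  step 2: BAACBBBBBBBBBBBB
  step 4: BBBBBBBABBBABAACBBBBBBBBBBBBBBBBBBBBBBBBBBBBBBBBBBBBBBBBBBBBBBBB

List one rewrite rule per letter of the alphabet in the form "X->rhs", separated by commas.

A->BA, B->BB, C->AC

  step 1 ⇒ step 2: ACBBBBBB ⇒ BA·AC·BB·BB·BB·BB·BB·BB
    A ↦ BA
    B ↦ BB
    C ↦ AC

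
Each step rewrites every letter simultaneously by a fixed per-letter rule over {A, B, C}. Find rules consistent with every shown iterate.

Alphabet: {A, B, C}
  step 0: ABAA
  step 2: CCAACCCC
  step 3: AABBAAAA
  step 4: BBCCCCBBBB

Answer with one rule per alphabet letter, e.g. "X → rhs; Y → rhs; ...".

A->B, B->CC, C->A

  step 3 ⇒ step 4: AABBAAAA ⇒ B·B·CC·CC·B·B·B·B
    A ↦ B
    B ↦ CC
  step 2 ⇒ step 3: CCAACCCC ⇒ A·A·B·B·A·A·A·A
    C ↦ A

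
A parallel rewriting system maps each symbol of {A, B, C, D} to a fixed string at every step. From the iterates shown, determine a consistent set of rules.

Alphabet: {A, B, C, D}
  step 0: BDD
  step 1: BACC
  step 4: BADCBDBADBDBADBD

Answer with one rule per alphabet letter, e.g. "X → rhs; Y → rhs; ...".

A->D, B->BA, C->BD, D->C

  step 0 ⇒ step 1: BDD ⇒ BA·C·C
    B ↦ BA
    D ↦ C
    A ↦ D  (constrained at step 1)
    C ↦ BD  (constrained at step 1)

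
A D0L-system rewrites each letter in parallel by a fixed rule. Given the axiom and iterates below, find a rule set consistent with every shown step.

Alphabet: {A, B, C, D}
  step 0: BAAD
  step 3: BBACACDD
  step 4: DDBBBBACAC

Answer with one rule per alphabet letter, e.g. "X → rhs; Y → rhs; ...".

A->B, B->D, C->B, D->AC

  step 3 ⇒ step 4: BBACACDD ⇒ D·D·B·B·B·B·AC·AC
    A ↦ B
    B ↦ D
    C ↦ B
    D ↦ AC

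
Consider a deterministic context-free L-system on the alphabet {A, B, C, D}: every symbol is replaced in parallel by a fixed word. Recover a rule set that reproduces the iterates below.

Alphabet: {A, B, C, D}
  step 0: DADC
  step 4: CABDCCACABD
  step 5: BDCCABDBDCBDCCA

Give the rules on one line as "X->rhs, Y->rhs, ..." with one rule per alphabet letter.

A->C, B->C, C->BD, D->A

  step 4 ⇒ step 5: CABDCCACABD ⇒ BD·C·C·A·BD·BD·C·BD·C·C·A
    A ↦ C
    B ↦ C
    C ↦ BD
    D ↦ A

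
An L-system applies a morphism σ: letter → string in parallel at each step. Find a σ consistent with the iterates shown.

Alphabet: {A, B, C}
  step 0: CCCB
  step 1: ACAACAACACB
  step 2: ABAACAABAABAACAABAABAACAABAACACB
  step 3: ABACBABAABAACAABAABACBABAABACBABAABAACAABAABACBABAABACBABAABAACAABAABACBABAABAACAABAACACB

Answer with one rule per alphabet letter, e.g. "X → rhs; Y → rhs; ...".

A->ABA, B->CB, C->ACA

  step 2 ⇒ step 3: ABAACAABAABAACAABAABAACAABAACACB ⇒ ABA·CB·ABA·ABA·ACA·ABA·ABA·CB·ABA·ABA·CB·ABA·ABA·ACA·ABA·ABA·CB·ABA·ABA·CB·ABA·ABA·ACA·ABA·ABA·CB·ABA·ABA·ACA·ABA·ACA·CB
    A ↦ ABA
    B ↦ CB
    C ↦ ACA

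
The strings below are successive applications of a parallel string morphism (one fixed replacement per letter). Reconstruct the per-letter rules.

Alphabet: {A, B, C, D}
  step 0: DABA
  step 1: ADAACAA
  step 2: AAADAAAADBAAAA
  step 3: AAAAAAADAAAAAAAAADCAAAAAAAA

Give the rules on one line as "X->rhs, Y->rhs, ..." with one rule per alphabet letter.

  step 2 ⇒ step 3: AAADAAAADBAAAA ⇒ AA·AA·AA·AD·AA·AA·AA·AA·AD·C·AA·AA·AA·AA
    A ↦ AA
    B ↦ C
    D ↦ AD
  step 1 ⇒ step 2: ADAACAA ⇒ AA·AD·AA·AA·DB·AA·AA
    C ↦ DB

A->AA, B->C, C->DB, D->AD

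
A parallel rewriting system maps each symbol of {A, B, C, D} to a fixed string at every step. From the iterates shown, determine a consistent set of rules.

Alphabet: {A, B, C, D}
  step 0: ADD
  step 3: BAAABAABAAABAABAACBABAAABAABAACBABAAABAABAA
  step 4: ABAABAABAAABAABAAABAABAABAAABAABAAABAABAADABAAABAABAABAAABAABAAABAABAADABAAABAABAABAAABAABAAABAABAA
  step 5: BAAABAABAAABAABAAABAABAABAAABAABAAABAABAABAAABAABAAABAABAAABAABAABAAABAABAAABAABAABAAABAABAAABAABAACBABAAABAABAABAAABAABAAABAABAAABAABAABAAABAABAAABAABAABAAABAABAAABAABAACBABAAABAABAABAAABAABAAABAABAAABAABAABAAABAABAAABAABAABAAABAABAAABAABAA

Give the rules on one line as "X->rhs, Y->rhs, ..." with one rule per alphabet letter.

  step 4 ⇒ step 5: ABAABAABAAABAABAAABAABAABAAABAABAAABAABAADABAAABAABAABAAABAABAAABAABAADABAAABAABAABAAABAABAAABAABAA ⇒ BAA·A·BAA·BAA·A·BAA·BAA·A·BAA·BAA·BAA·A·BAA·BAA·A·BAA·BAA·BAA·A·BAA·BAA·A·BAA·BAA·A·BAA·BAA·BAA·A·BAA·BAA·A·BAA·BAA·BAA·A·BAA·BAA·A·BAA·BAA·CBA·BAA·A·BAA·BAA·BAA·A·BAA·BAA·A·BAA·BAA·A·BAA·BAA·BAA·A·BAA·BAA·A·BAA·BAA·BAA·A·BAA·BAA·A·BAA·BAA·CBA·BAA·A·BAA·BAA·BAA·A·BAA·BAA·A·BAA·BAA·A·BAA·BAA·BAA·A·BAA·BAA·A·BAA·BAA·BAA·A·BAA·BAA·A·BAA·BAA
    A ↦ BAA
    B ↦ A
    D ↦ CBA
  step 3 ⇒ step 4: BAAABAABAAABAABAACBABAAABAABAACBABAAABAABAA ⇒ A·BAA·BAA·BAA·A·BAA·BAA·A·BAA·BAA·BAA·A·BAA·BAA·A·BAA·BAA·D·A·BAA·A·BAA·BAA·BAA·A·BAA·BAA·A·BAA·BAA·D·A·BAA·A·BAA·BAA·BAA·A·BAA·BAA·A·BAA·BAA
    C ↦ D

A->BAA, B->A, C->D, D->CBA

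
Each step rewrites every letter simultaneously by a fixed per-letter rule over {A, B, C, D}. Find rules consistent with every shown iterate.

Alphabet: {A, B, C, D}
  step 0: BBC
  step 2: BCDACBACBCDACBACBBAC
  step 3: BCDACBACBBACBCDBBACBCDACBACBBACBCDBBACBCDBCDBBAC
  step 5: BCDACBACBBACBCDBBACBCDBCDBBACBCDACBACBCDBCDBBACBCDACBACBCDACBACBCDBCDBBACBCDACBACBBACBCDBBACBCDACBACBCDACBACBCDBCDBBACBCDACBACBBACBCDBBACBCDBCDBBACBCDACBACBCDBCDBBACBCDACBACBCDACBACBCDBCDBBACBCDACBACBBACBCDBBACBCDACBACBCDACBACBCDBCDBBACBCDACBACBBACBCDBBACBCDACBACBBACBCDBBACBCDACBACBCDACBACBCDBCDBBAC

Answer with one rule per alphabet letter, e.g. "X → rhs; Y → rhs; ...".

A->BB, B->BCD, C->AC, D->BAC

  step 2 ⇒ step 3: BCDACBACBCDACBACBBAC ⇒ BCD·AC·BAC·BB·AC·BCD·BB·AC·BCD·AC·BAC·BB·AC·BCD·BB·AC·BCD·BCD·BB·AC
    A ↦ BB
    B ↦ BCD
    C ↦ AC
    D ↦ BAC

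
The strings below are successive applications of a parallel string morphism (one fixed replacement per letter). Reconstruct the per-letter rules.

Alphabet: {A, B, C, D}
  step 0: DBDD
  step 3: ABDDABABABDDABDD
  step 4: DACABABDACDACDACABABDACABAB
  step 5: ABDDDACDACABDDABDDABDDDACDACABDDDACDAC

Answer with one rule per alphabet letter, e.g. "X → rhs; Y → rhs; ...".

  step 4 ⇒ step 5: DACABABDACDACDACABABDACABAB ⇒ AB·D·D·D·AC·D·AC·AB·D·D·AB·D·D·AB·D·D·D·AC·D·AC·AB·D·D·D·AC·D·AC
    A ↦ D
    B ↦ AC
    C ↦ D
    D ↦ AB

A->D, B->AC, C->D, D->AB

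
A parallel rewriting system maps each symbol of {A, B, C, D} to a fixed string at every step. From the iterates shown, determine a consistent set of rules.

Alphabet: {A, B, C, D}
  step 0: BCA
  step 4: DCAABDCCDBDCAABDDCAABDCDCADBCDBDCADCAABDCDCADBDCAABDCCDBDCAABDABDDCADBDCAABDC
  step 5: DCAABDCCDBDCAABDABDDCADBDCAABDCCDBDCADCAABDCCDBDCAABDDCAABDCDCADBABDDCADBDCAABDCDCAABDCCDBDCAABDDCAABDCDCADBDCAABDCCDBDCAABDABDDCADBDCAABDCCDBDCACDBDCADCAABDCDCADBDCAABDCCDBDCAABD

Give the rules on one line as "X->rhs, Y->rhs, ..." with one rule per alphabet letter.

  step 4 ⇒ step 5: DCAABDCCDBDCAABDDCAABDCDCADBCDBDCADCAABDCDCADBDCAABDCCDBDCAABDABDDCADBDCAABDC ⇒ DCA·ABD·C·C·DB·DCA·ABD·ABD·DCA·DB·DCA·ABD·C·C·DB·DCA·DCA·ABD·C·C·DB·DCA·ABD·DCA·ABD·C·DCA·DB·ABD·DCA·DB·DCA·ABD·C·DCA·ABD·C·C·DB·DCA·ABD·DCA·ABD·C·DCA·DB·DCA·ABD·C·C·DB·DCA·ABD·ABD·DCA·DB·DCA·ABD·C·C·DB·DCA·C·DB·DCA·DCA·ABD·C·DCA·DB·DCA·ABD·C·C·DB·DCA·ABD
    A ↦ C
    B ↦ DB
    C ↦ ABD
    D ↦ DCA

A->C, B->DB, C->ABD, D->DCA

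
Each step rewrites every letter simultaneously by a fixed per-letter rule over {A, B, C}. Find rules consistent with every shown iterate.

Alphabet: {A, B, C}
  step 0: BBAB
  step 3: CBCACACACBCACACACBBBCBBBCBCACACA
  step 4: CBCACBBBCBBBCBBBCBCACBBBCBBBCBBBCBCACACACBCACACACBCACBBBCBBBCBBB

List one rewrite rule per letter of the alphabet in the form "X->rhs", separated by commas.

A->BB, B->CA, C->CB

  step 3 ⇒ step 4: CBCACACACBCACACACBBBCBBBCBCACACA ⇒ CB·CA·CB·BB·CB·BB·CB·BB·CB·CA·CB·BB·CB·BB·CB·BB·CB·CA·CA·CA·CB·CA·CA·CA·CB·CA·CB·BB·CB·BB·CB·BB
    A ↦ BB
    B ↦ CA
    C ↦ CB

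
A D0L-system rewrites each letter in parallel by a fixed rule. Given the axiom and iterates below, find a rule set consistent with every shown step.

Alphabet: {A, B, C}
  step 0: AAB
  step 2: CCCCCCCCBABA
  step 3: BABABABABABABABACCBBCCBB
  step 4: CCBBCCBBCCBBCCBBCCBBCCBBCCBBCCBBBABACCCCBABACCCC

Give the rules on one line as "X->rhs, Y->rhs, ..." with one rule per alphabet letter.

A->BB, B->CC, C->BA

  step 3 ⇒ step 4: BABABABABABABABACCBBCCBB ⇒ CC·BB·CC·BB·CC·BB·CC·BB·CC·BB·CC·BB·CC·BB·CC·BB·BA·BA·CC·CC·BA·BA·CC·CC
    A ↦ BB
    B ↦ CC
    C ↦ BA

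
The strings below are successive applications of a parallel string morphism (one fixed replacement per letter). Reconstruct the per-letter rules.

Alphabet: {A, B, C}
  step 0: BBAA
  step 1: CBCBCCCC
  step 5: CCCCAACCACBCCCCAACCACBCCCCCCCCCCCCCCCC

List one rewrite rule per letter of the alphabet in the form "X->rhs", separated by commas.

  step 0 ⇒ step 1: BBAA ⇒ CB·CB·CC·CC
    A ↦ CC
    B ↦ CB
    C ↦ A  (constrained at step 1)

A->CC, B->CB, C->A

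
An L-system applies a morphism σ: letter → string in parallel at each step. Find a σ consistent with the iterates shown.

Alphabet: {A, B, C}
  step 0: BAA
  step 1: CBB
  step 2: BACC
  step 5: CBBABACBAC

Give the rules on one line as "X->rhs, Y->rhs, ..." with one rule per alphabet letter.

A->B, B->C, C->BA

  step 1 ⇒ step 2: CBB ⇒ BA·C·C
    B ↦ C
    C ↦ BA
  step 0 ⇒ step 1: BAA ⇒ C·B·B
    A ↦ B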